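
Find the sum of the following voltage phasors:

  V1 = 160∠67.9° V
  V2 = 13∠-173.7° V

Step 1 — Convert each phasor to rectangular form:
  V1 = 160·(cos(67.9°) + j·sin(67.9°)) = 60.2 + j148.2 V
  V2 = 13·(cos(-173.7°) + j·sin(-173.7°)) = -12.92 - j1.427 V
Step 2 — Sum components: V_total = 47.27 + j146.8 V.
Step 3 — Convert to polar: |V_total| = 154.2 V, ∠V_total = 72.2°.

V_total = 154.2∠72.2° V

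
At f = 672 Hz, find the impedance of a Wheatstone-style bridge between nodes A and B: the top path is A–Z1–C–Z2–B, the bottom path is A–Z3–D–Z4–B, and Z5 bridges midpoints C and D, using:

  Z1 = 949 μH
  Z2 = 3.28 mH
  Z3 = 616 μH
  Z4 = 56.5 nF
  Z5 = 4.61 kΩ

Step 1 — Angular frequency: ω = 2π·f = 2π·672 = 4222 rad/s.
Step 2 — Component impedances:
  Z1: Z = jωL = j·4222·0.000949 = 0 + j4.007 Ω
  Z2: Z = jωL = j·4222·0.00328 = 0 + j13.85 Ω
  Z3: Z = jωL = j·4222·0.000616 = 0 + j2.601 Ω
  Z4: Z = 1/(jωC) = -j/(ω·C) = 0 - j4192 Ω
  Z5: Z = R = 4610 Ω
Step 3 — Bridge requires nodal analysis (the Z5 bridge couples midpoints C and D, so the two paths cannot be reduced to a simple series/parallel combination). Setting node B to ground and injecting 1 A at node A, the 3-node admittance system at A, C, D solves to V_A = Z_AB = 0.003532 + j17.93 Ω = 17.93∠90.0° Ω.

Z = 0.003532 + j17.93 Ω = 17.93∠90.0° Ω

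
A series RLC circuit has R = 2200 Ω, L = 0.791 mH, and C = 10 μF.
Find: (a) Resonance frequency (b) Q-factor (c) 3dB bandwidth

Step 1 — Resonance condition Im(Z)=0 gives ω₀ = 1/√(LC).
Step 2 — ω₀ = 1/√(0.000791·1e-05) = 1.124e+04 rad/s.
Step 3 — f₀ = ω₀/(2π) = 1790 Hz.
Step 4 — Series Q: Q = ω₀L/R = 1.124e+04·0.000791/2200 = 0.004043.
Step 5 — 3dB bandwidth: Δω = ω₀/Q = 2.781e+06 rad/s; BW = Δω/(2π) = 4.427e+05 Hz.

(a) f₀ = 1790 Hz  (b) Q = 0.004043  (c) BW = 4.427e+05 Hz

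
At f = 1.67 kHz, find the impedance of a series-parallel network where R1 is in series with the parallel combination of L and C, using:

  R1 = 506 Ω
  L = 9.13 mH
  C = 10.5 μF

Step 1 — Angular frequency: ω = 2π·f = 2π·1670 = 1.049e+04 rad/s.
Step 2 — Component impedances:
  R1: Z = R = 506 Ω
  L: Z = jωL = j·1.049e+04·0.00913 = 0 + j95.8 Ω
  C: Z = 1/(jωC) = -j/(ω·C) = 0 - j9.076 Ω
Step 3 — Parallel branch: L || C = 1/(1/L + 1/C) = 0 - j10.03 Ω.
Step 4 — Series with R1: Z_total = R1 + (L || C) = 506 - j10.03 Ω = 506.1∠-1.1° Ω.

Z = 506 - j10.03 Ω = 506.1∠-1.1° Ω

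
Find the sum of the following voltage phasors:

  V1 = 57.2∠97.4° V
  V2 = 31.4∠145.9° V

Step 1 — Convert each phasor to rectangular form:
  V1 = 57.2·(cos(97.4°) + j·sin(97.4°)) = -7.367 + j56.72 V
  V2 = 31.4·(cos(145.9°) + j·sin(145.9°)) = -26 + j17.6 V
Step 2 — Sum components: V_total = -33.37 + j74.33 V.
Step 3 — Convert to polar: |V_total| = 81.47 V, ∠V_total = 114.2°.

V_total = 81.47∠114.2° V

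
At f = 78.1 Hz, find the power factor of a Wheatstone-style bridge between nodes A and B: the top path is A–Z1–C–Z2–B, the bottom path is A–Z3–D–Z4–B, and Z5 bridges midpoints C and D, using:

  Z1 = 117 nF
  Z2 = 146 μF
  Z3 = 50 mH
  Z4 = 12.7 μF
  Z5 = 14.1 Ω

Step 1 — Angular frequency: ω = 2π·f = 2π·78.1 = 490.7 rad/s.
Step 2 — Component impedances:
  Z1: Z = 1/(jωC) = -j/(ω·C) = 0 - j1.742e+04 Ω
  Z2: Z = 1/(jωC) = -j/(ω·C) = 0 - j13.96 Ω
  Z3: Z = jωL = j·490.7·0.05 = 0 + j24.54 Ω
  Z4: Z = 1/(jωC) = -j/(ω·C) = 0 - j160.5 Ω
  Z5: Z = R = 14.1 Ω
Step 3 — Bridge requires nodal analysis (the Z5 bridge couples midpoints C and D, so the two paths cannot be reduced to a simple series/parallel combination). Setting node B to ground and injecting 1 A at node A, the 3-node admittance system at A, C, D solves to V_A = Z_AB = 11.89 + j10.76 Ω = 16.04∠42.1° Ω.
Step 4 — Power factor: PF = cos(φ) = Re(Z)/|Z| = 11.891/16.036 = 0.7415.
Step 5 — Type: Im(Z) = 10.76 ⇒ lagging (phase φ = 42.1°).

PF = 0.7415 (lagging, φ = 42.1°)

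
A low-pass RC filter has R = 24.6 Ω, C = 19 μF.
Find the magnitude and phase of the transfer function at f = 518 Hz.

Step 1 — Angular frequency: ω = 2π·518 = 3255 rad/s.
Step 2 — Transfer function: H(jω) = 1/(1 + jωRC).
Step 3 — Denominator: 1 + jωRC = 1 + j·3255·24.6·1.9e-05 = 1 + j1.521.
Step 4 — H = 0.3017 - j0.459.
Step 5 — Magnitude: |H| = 0.5493 (-5.2 dB); phase: φ = -56.7°.

|H| = 0.5493 (-5.2 dB), φ = -56.7°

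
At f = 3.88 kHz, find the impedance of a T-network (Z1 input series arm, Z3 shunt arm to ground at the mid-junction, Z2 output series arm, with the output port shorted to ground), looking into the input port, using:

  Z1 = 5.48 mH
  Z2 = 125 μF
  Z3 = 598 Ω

Step 1 — Angular frequency: ω = 2π·f = 2π·3880 = 2.438e+04 rad/s.
Step 2 — Component impedances:
  Z1: Z = jωL = j·2.438e+04·0.00548 = 0 + j133.6 Ω
  Z2: Z = 1/(jωC) = -j/(ω·C) = 0 - j0.3282 Ω
  Z3: Z = R = 598 Ω
Step 3 — With the output port shorted to ground, the output series arm Z2 runs from the junction to ground; the shunt arm Z3 also runs from the junction to ground. They appear in parallel: Z3 || Z2 = 0.0001801 - j0.3282 Ω.
Step 4 — Series with input arm Z1: Z_in = Z1 + (Z3 || Z2) = 0.0001801 + j133.3 Ω = 133.3∠90.0° Ω.

Z = 0.0001801 + j133.3 Ω = 133.3∠90.0° Ω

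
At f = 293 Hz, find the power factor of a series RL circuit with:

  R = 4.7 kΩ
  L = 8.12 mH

Step 1 — Angular frequency: ω = 2π·f = 2π·293 = 1841 rad/s.
Step 2 — Component impedances:
  R: Z = R = 4700 Ω
  L: Z = jωL = j·1841·0.00812 = 0 + j14.95 Ω
Step 3 — Series combination: Z_total = R + L = 4700 + j14.95 Ω = 4700∠0.2° Ω.
Step 4 — Power factor: PF = cos(φ) = Re(Z)/|Z| = 4700/4700 = 1.
Step 5 — Type: Im(Z) = 14.95 ⇒ lagging (phase φ = 0.2°).

PF = 1 (lagging, φ = 0.2°)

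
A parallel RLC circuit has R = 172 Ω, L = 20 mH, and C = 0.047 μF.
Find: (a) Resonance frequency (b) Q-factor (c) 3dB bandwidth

Step 1 — Resonance: ω₀ = 1/√(LC) = 1/√(0.02·4.7e-08) = 3.262e+04 rad/s.
Step 2 — f₀ = ω₀/(2π) = 5191 Hz.
Step 3 — Parallel Q: Q = R/(ω₀L) = 172/(3.262e+04·0.02) = 0.2637.
Step 4 — Bandwidth: Δω = ω₀/Q = 1.237e+05 rad/s; BW = Δω/(2π) = 1.969e+04 Hz.

(a) f₀ = 5191 Hz  (b) Q = 0.2637  (c) BW = 1.969e+04 Hz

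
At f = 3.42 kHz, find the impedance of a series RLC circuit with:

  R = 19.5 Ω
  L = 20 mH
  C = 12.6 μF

Step 1 — Angular frequency: ω = 2π·f = 2π·3420 = 2.149e+04 rad/s.
Step 2 — Component impedances:
  R: Z = R = 19.5 Ω
  L: Z = jωL = j·2.149e+04·0.02 = 0 + j429.8 Ω
  C: Z = 1/(jωC) = -j/(ω·C) = 0 - j3.693 Ω
Step 3 — Series combination: Z_total = R + L + C = 19.5 + j426.1 Ω = 426.5∠87.4° Ω.

Z = 19.5 + j426.1 Ω = 426.5∠87.4° Ω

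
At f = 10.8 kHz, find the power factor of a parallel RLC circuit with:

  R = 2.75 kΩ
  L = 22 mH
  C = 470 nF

Step 1 — Angular frequency: ω = 2π·f = 2π·1.08e+04 = 6.786e+04 rad/s.
Step 2 — Component impedances:
  R: Z = R = 2750 Ω
  L: Z = jωL = j·6.786e+04·0.022 = 0 + j1493 Ω
  C: Z = 1/(jωC) = -j/(ω·C) = 0 - j31.35 Ω
Step 3 — Parallel combination: 1/Z_total = 1/R + 1/L + 1/C; Z_total = 0.3729 - j32.02 Ω = 32.02∠-89.3° Ω.
Step 4 — Power factor: PF = cos(φ) = Re(Z)/|Z| = 0.3729/32.02 = 0.01165.
Step 5 — Type: Im(Z) = -32.02 ⇒ leading (phase φ = -89.3°).

PF = 0.01165 (leading, φ = -89.3°)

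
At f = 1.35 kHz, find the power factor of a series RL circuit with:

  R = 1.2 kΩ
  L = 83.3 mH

Step 1 — Angular frequency: ω = 2π·f = 2π·1350 = 8482 rad/s.
Step 2 — Component impedances:
  R: Z = R = 1200 Ω
  L: Z = jωL = j·8482·0.0833 = 0 + j706.6 Ω
Step 3 — Series combination: Z_total = R + L = 1200 + j706.6 Ω = 1393∠30.5° Ω.
Step 4 — Power factor: PF = cos(φ) = Re(Z)/|Z| = 1200/1392.6 = 0.8617.
Step 5 — Type: Im(Z) = 706.6 ⇒ lagging (phase φ = 30.5°).

PF = 0.8617 (lagging, φ = 30.5°)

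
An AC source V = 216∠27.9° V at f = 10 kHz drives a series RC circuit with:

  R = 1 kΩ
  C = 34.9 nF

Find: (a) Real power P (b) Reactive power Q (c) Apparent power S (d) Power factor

Step 1 — Angular frequency: ω = 2π·f = 2π·1e+04 = 6.283e+04 rad/s.
Step 2 — Component impedances:
  R: Z = R = 1000 Ω
  C: Z = 1/(jωC) = -j/(ω·C) = 0 - j456 Ω
Step 3 — Series combination: Z_total = R + C = 1000 - j456 Ω = 1099∠-24.5° Ω.
Step 4 — Source phasor: V = 216∠27.9° V = 190.9 + j101.1 V.
Step 5 — Current: I = V / Z = 0.1199 + j0.1557 A = 0.1965∠52.4° A.
Step 6 — Complex power: S = V·I* = 38.62 - j17.61 VA.
Step 7 — Real power: P = Re(S) = 38.62 W.
Step 8 — Reactive power: Q = Im(S) = -17.61 VAR.
Step 9 — Apparent power: |S| = 42.45 VA.
Step 10 — Power factor: PF = P/|S| = 0.9099 (leading).

(a) P = 38.62 W  (b) Q = -17.61 VAR  (c) S = 42.45 VA  (d) PF = 0.9099 (leading)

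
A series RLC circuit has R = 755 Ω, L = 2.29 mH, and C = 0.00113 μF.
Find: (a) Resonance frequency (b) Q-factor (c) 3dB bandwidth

Step 1 — Resonance condition Im(Z)=0 gives ω₀ = 1/√(LC).
Step 2 — ω₀ = 1/√(0.00229·1.13e-09) = 6.216e+05 rad/s.
Step 3 — f₀ = ω₀/(2π) = 9.894e+04 Hz.
Step 4 — Series Q: Q = ω₀L/R = 6.216e+05·0.00229/755 = 1.886.
Step 5 — 3dB bandwidth: Δω = ω₀/Q = 3.297e+05 rad/s; BW = Δω/(2π) = 5.247e+04 Hz.

(a) f₀ = 9.894e+04 Hz  (b) Q = 1.886  (c) BW = 5.247e+04 Hz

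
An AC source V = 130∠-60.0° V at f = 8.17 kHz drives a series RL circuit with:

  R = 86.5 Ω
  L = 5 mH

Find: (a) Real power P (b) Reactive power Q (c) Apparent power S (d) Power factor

Step 1 — Angular frequency: ω = 2π·f = 2π·8170 = 5.133e+04 rad/s.
Step 2 — Component impedances:
  R: Z = R = 86.5 Ω
  L: Z = jωL = j·5.133e+04·0.005 = 0 + j256.7 Ω
Step 3 — Series combination: Z_total = R + L = 86.5 + j256.7 Ω = 270.9∠71.4° Ω.
Step 4 — Source phasor: V = 130∠-60.0° V = 65 - j112.6 V.
Step 5 — Current: I = V / Z = -0.3173 - j0.3602 A = 0.48∠-131.4° A.
Step 6 — Complex power: S = V·I* = 19.93 + j59.13 VA.
Step 7 — Real power: P = Re(S) = 19.93 W.
Step 8 — Reactive power: Q = Im(S) = 59.13 VAR.
Step 9 — Apparent power: |S| = 62.4 VA.
Step 10 — Power factor: PF = P/|S| = 0.3194 (lagging).

(a) P = 19.93 W  (b) Q = 59.13 VAR  (c) S = 62.4 VA  (d) PF = 0.3194 (lagging)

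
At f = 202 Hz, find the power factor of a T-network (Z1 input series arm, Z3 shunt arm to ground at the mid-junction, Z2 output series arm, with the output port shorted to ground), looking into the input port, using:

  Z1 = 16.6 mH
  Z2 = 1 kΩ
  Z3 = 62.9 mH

Step 1 — Angular frequency: ω = 2π·f = 2π·202 = 1269 rad/s.
Step 2 — Component impedances:
  Z1: Z = jωL = j·1269·0.0166 = 0 + j21.07 Ω
  Z2: Z = R = 1000 Ω
  Z3: Z = jωL = j·1269·0.0629 = 0 + j79.83 Ω
Step 3 — With the output port shorted to ground, the output series arm Z2 runs from the junction to ground; the shunt arm Z3 also runs from the junction to ground. They appear in parallel: Z3 || Z2 = 6.333 + j79.33 Ω.
Step 4 — Series with input arm Z1: Z_in = Z1 + (Z3 || Z2) = 6.333 + j100.4 Ω = 100.6∠86.4° Ω.
Step 5 — Power factor: PF = cos(φ) = Re(Z)/|Z| = 6.333/100.6 = 0.06295.
Step 6 — Type: Im(Z) = 100.4 ⇒ lagging (phase φ = 86.4°).

PF = 0.06295 (lagging, φ = 86.4°)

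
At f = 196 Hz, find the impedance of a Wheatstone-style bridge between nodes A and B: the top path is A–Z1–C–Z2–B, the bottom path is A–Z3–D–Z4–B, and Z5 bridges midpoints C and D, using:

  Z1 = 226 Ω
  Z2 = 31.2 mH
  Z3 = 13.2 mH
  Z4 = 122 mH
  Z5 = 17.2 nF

Step 1 — Angular frequency: ω = 2π·f = 2π·196 = 1232 rad/s.
Step 2 — Component impedances:
  Z1: Z = R = 226 Ω
  Z2: Z = jωL = j·1232·0.0312 = 0 + j38.42 Ω
  Z3: Z = jωL = j·1232·0.0132 = 0 + j16.26 Ω
  Z4: Z = jωL = j·1232·0.122 = 0 + j150.2 Ω
  Z5: Z = 1/(jωC) = -j/(ω·C) = 0 - j4.721e+04 Ω
Step 3 — Bridge requires nodal analysis (the Z5 bridge couples midpoints C and D, so the two paths cannot be reduced to a simple series/parallel combination). Setting node B to ground and injecting 1 A at node A, the 3-node admittance system at A, C, D solves to V_A = Z_AB = 67.58 + j105.5 Ω = 125.3∠57.4° Ω.

Z = 67.58 + j105.5 Ω = 125.3∠57.4° Ω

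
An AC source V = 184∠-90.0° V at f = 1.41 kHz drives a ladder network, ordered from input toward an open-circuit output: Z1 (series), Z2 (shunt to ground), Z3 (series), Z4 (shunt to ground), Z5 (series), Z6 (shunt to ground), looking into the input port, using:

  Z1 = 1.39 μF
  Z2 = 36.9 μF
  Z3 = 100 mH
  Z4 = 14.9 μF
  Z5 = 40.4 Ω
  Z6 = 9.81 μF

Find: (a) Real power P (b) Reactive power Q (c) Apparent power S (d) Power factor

Step 1 — Angular frequency: ω = 2π·f = 2π·1410 = 8859 rad/s.
Step 2 — Component impedances:
  Z1: Z = 1/(jωC) = -j/(ω·C) = 0 - j81.21 Ω
  Z2: Z = 1/(jωC) = -j/(ω·C) = 0 - j3.059 Ω
  Z3: Z = jωL = j·8859·0.1 = 0 + j885.9 Ω
  Z4: Z = 1/(jωC) = -j/(ω·C) = 0 - j7.576 Ω
  Z5: Z = R = 40.4 Ω
  Z6: Z = 1/(jωC) = -j/(ω·C) = 0 - j11.51 Ω
Step 3 — Ladder network (open output): work backward from the far end, alternating series and parallel combinations. Z_in = 1.417e-05 - j84.28 Ω = 84.28∠-90.0° Ω.
Step 4 — Source phasor: V = 184∠-90.0° V = 0 - j184 V.
Step 5 — Current: I = V / Z = 2.183 - j3.67e-07 A = 2.183∠-0.0° A.
Step 6 — Complex power: S = V·I* = 6.753e-05 - j401.7 VA.
Step 7 — Real power: P = Re(S) = 6.753e-05 W.
Step 8 — Reactive power: Q = Im(S) = -401.7 VAR.
Step 9 — Apparent power: |S| = 401.7 VA.
Step 10 — Power factor: PF = P/|S| = 1.681e-07 (leading).

(a) P = 6.753e-05 W  (b) Q = -401.7 VAR  (c) S = 401.7 VA  (d) PF = 1.681e-07 (leading)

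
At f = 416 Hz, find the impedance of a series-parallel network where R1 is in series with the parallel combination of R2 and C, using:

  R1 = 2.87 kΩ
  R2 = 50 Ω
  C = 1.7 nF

Step 1 — Angular frequency: ω = 2π·f = 2π·416 = 2614 rad/s.
Step 2 — Component impedances:
  R1: Z = R = 2870 Ω
  R2: Z = R = 50 Ω
  C: Z = 1/(jωC) = -j/(ω·C) = 0 - j2.25e+05 Ω
Step 3 — Parallel branch: R2 || C = 1/(1/R2 + 1/C) = 50 - j0.01111 Ω.
Step 4 — Series with R1: Z_total = R1 + (R2 || C) = 2920 - j0.01111 Ω = 2920∠-0.0° Ω.

Z = 2920 - j0.01111 Ω = 2920∠-0.0° Ω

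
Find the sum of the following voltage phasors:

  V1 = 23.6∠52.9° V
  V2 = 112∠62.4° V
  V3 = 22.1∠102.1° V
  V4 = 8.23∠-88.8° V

Step 1 — Convert each phasor to rectangular form:
  V1 = 23.6·(cos(52.9°) + j·sin(52.9°)) = 14.24 + j18.82 V
  V2 = 112·(cos(62.4°) + j·sin(62.4°)) = 51.89 + j99.25 V
  V3 = 22.1·(cos(102.1°) + j·sin(102.1°)) = -4.633 + j21.61 V
  V4 = 8.23·(cos(-88.8°) + j·sin(-88.8°)) = 0.1724 - j8.228 V
Step 2 — Sum components: V_total = 61.66 + j131.5 V.
Step 3 — Convert to polar: |V_total| = 145.2 V, ∠V_total = 64.9°.

V_total = 145.2∠64.9° V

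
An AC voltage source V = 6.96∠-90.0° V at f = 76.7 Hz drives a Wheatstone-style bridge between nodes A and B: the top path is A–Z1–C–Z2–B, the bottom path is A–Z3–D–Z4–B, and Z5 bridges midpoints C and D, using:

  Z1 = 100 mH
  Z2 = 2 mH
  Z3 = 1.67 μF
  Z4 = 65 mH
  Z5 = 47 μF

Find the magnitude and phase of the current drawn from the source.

Step 1 — Angular frequency: ω = 2π·f = 2π·76.7 = 481.9 rad/s.
Step 2 — Component impedances:
  Z1: Z = jωL = j·481.9·0.1 = 0 + j48.19 Ω
  Z2: Z = jωL = j·481.9·0.002 = 0 + j0.9638 Ω
  Z3: Z = 1/(jωC) = -j/(ω·C) = 0 - j1243 Ω
  Z4: Z = jωL = j·481.9·0.065 = 0 + j31.32 Ω
  Z5: Z = 1/(jωC) = -j/(ω·C) = 0 - j44.15 Ω
Step 3 — Bridge requires nodal analysis (the Z5 bridge couples midpoints C and D, so the two paths cannot be reduced to a simple series/parallel combination). Setting node B to ground and injecting 1 A at node A, the 3-node admittance system at A, C, D solves to V_A = Z_AB = 0 + j51.73 Ω = 51.73∠90.0° Ω.
Step 4 — Source phasor: V = 6.96∠-90.0° V = 0 - j6.96 V.
Step 5 — Ohm's law: I = V / Z_total = (0 - j6.96) / (0 + j51.73) = -0.1345 A.
Step 6 — Convert to polar: |I| = 0.1345 A, ∠I = -180.0°.

I = 0.1345∠-180.0° A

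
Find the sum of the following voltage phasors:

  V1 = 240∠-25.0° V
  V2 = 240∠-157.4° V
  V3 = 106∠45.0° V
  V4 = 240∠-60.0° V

Step 1 — Convert each phasor to rectangular form:
  V1 = 240·(cos(-25.0°) + j·sin(-25.0°)) = 217.5 - j101.4 V
  V2 = 240·(cos(-157.4°) + j·sin(-157.4°)) = -221.6 - j92.23 V
  V3 = 106·(cos(45.0°) + j·sin(45.0°)) = 74.95 + j74.95 V
  V4 = 240·(cos(-60.0°) + j·sin(-60.0°)) = 120 - j207.8 V
Step 2 — Sum components: V_total = 190.9 - j326.6 V.
Step 3 — Convert to polar: |V_total| = 378.3 V, ∠V_total = -59.7°.

V_total = 378.3∠-59.7° V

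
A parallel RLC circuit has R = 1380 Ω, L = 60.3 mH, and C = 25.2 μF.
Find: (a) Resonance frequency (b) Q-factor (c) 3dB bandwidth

Step 1 — Resonance: ω₀ = 1/√(LC) = 1/√(0.0603·2.52e-05) = 811.2 rad/s.
Step 2 — f₀ = ω₀/(2π) = 129.1 Hz.
Step 3 — Parallel Q: Q = R/(ω₀L) = 1380/(811.2·0.0603) = 28.21.
Step 4 — Bandwidth: Δω = ω₀/Q = 28.76 rad/s; BW = Δω/(2π) = 4.577 Hz.

(a) f₀ = 129.1 Hz  (b) Q = 28.21  (c) BW = 4.577 Hz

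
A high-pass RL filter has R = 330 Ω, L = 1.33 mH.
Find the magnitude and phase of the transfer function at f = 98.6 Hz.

Step 1 — Angular frequency: ω = 2π·98.6 = 619.5 rad/s.
Step 2 — Transfer function: H(jω) = jωL/(R + jωL).
Step 3 — Numerator jωL = j·0.824; denominator R + jωL = 330 + j0.824.
Step 4 — H = 6.234e-06 + j0.002497.
Step 5 — Magnitude: |H| = 0.002497 (-52.1 dB); phase: φ = 89.9°.

|H| = 0.002497 (-52.1 dB), φ = 89.9°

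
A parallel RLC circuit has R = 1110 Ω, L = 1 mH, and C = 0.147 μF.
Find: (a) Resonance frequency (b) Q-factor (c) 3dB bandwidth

Step 1 — Resonance: ω₀ = 1/√(LC) = 1/√(0.001·1.47e-07) = 8.248e+04 rad/s.
Step 2 — f₀ = ω₀/(2π) = 1.313e+04 Hz.
Step 3 — Parallel Q: Q = R/(ω₀L) = 1110/(8.248e+04·0.001) = 13.46.
Step 4 — Bandwidth: Δω = ω₀/Q = 6129 rad/s; BW = Δω/(2π) = 975.4 Hz.

(a) f₀ = 1.313e+04 Hz  (b) Q = 13.46  (c) BW = 975.4 Hz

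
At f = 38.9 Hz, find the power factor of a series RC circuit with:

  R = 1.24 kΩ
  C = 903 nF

Step 1 — Angular frequency: ω = 2π·f = 2π·38.9 = 244.4 rad/s.
Step 2 — Component impedances:
  R: Z = R = 1240 Ω
  C: Z = 1/(jωC) = -j/(ω·C) = 0 - j4531 Ω
Step 3 — Series combination: Z_total = R + C = 1240 - j4531 Ω = 4697∠-74.7° Ω.
Step 4 — Power factor: PF = cos(φ) = Re(Z)/|Z| = 1240/4697 = 0.264.
Step 5 — Type: Im(Z) = -4531 ⇒ leading (phase φ = -74.7°).

PF = 0.264 (leading, φ = -74.7°)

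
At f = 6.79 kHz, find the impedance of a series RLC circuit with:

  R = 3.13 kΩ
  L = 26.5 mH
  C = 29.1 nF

Step 1 — Angular frequency: ω = 2π·f = 2π·6790 = 4.266e+04 rad/s.
Step 2 — Component impedances:
  R: Z = R = 3130 Ω
  L: Z = jωL = j·4.266e+04·0.0265 = 0 + j1131 Ω
  C: Z = 1/(jωC) = -j/(ω·C) = 0 - j805.5 Ω
Step 3 — Series combination: Z_total = R + L + C = 3130 + j325.1 Ω = 3147∠5.9° Ω.

Z = 3130 + j325.1 Ω = 3147∠5.9° Ω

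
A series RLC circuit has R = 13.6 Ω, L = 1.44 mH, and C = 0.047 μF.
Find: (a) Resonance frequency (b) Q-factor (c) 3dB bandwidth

Step 1 — Resonance condition Im(Z)=0 gives ω₀ = 1/√(LC).
Step 2 — ω₀ = 1/√(0.00144·4.7e-08) = 1.216e+05 rad/s.
Step 3 — f₀ = ω₀/(2π) = 1.935e+04 Hz.
Step 4 — Series Q: Q = ω₀L/R = 1.216e+05·0.00144/13.6 = 12.87.
Step 5 — 3dB bandwidth: Δω = ω₀/Q = 9444 rad/s; BW = Δω/(2π) = 1503 Hz.

(a) f₀ = 1.935e+04 Hz  (b) Q = 12.87  (c) BW = 1503 Hz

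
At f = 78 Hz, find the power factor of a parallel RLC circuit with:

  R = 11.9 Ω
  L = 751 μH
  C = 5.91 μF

Step 1 — Angular frequency: ω = 2π·f = 2π·78 = 490.1 rad/s.
Step 2 — Component impedances:
  R: Z = R = 11.9 Ω
  L: Z = jωL = j·490.1·0.000751 = 0 + j0.3681 Ω
  C: Z = 1/(jωC) = -j/(ω·C) = 0 - j345.3 Ω
Step 3 — Parallel combination: 1/Z_total = 1/R + 1/L + 1/C; Z_total = 0.0114 + j0.3681 Ω = 0.3683∠88.2° Ω.
Step 4 — Power factor: PF = cos(φ) = Re(Z)/|Z| = 0.0114/0.3683 = 0.03095.
Step 5 — Type: Im(Z) = 0.3681 ⇒ lagging (phase φ = 88.2°).

PF = 0.03095 (lagging, φ = 88.2°)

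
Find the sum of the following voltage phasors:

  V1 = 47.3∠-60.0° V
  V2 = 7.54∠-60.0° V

Step 1 — Convert each phasor to rectangular form:
  V1 = 47.3·(cos(-60.0°) + j·sin(-60.0°)) = 23.65 - j40.96 V
  V2 = 7.54·(cos(-60.0°) + j·sin(-60.0°)) = 3.77 - j6.53 V
Step 2 — Sum components: V_total = 27.42 - j47.49 V.
Step 3 — Convert to polar: |V_total| = 54.84 V, ∠V_total = -60.0°.

V_total = 54.84∠-60.0° V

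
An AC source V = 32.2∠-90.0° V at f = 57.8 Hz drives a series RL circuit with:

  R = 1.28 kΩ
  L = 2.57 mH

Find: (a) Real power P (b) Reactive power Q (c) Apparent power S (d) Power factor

Step 1 — Angular frequency: ω = 2π·f = 2π·57.8 = 363.2 rad/s.
Step 2 — Component impedances:
  R: Z = R = 1280 Ω
  L: Z = jωL = j·363.2·0.00257 = 0 + j0.9333 Ω
Step 3 — Series combination: Z_total = R + L = 1280 + j0.9333 Ω = 1280∠0.0° Ω.
Step 4 — Source phasor: V = 32.2∠-90.0° V = 0 - j32.2 V.
Step 5 — Current: I = V / Z = -1.834e-05 - j0.02516 A = 0.02516∠-90.0° A.
Step 6 — Complex power: S = V·I* = 0.81 + j0.0005907 VA.
Step 7 — Real power: P = Re(S) = 0.81 W.
Step 8 — Reactive power: Q = Im(S) = 0.0005907 VAR.
Step 9 — Apparent power: |S| = 0.81 VA.
Step 10 — Power factor: PF = P/|S| = 1 (lagging).

(a) P = 0.81 W  (b) Q = 0.0005907 VAR  (c) S = 0.81 VA  (d) PF = 1 (lagging)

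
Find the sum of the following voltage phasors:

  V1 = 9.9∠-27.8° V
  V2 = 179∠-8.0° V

Step 1 — Convert each phasor to rectangular form:
  V1 = 9.9·(cos(-27.8°) + j·sin(-27.8°)) = 8.757 - j4.617 V
  V2 = 179·(cos(-8.0°) + j·sin(-8.0°)) = 177.3 - j24.91 V
Step 2 — Sum components: V_total = 186 - j29.53 V.
Step 3 — Convert to polar: |V_total| = 188.3 V, ∠V_total = -9.0°.

V_total = 188.3∠-9.0° V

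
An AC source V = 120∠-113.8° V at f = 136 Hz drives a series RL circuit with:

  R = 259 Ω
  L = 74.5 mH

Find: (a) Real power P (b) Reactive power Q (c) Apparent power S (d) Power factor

Step 1 — Angular frequency: ω = 2π·f = 2π·136 = 854.5 rad/s.
Step 2 — Component impedances:
  R: Z = R = 259 Ω
  L: Z = jωL = j·854.5·0.0745 = 0 + j63.66 Ω
Step 3 — Series combination: Z_total = R + L = 259 + j63.66 Ω = 266.7∠13.8° Ω.
Step 4 — Source phasor: V = 120∠-113.8° V = -48.43 - j109.8 V.
Step 5 — Current: I = V / Z = -0.2746 - j0.3564 A = 0.4499∠-127.6° A.
Step 6 — Complex power: S = V·I* = 52.43 + j12.89 VA.
Step 7 — Real power: P = Re(S) = 52.43 W.
Step 8 — Reactive power: Q = Im(S) = 12.89 VAR.
Step 9 — Apparent power: |S| = 53.99 VA.
Step 10 — Power factor: PF = P/|S| = 0.9711 (lagging).

(a) P = 52.43 W  (b) Q = 12.89 VAR  (c) S = 53.99 VA  (d) PF = 0.9711 (lagging)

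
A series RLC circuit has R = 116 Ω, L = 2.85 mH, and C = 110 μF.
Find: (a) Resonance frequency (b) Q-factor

Step 1 — Resonance condition Im(Z)=0 gives ω₀ = 1/√(LC).
Step 2 — ω₀ = 1/√(0.00285·0.00011) = 1786 rad/s.
Step 3 — f₀ = ω₀/(2π) = 284.3 Hz.
Step 4 — Series Q: Q = ω₀L/R = 1786·0.00285/116 = 0.04388.

(a) f₀ = 284.3 Hz  (b) Q = 0.04388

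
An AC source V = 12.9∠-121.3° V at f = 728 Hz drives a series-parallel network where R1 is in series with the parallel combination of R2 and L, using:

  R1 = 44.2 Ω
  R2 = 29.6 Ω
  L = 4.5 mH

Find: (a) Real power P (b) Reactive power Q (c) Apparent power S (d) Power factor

Step 1 — Angular frequency: ω = 2π·f = 2π·728 = 4574 rad/s.
Step 2 — Component impedances:
  R1: Z = R = 44.2 Ω
  R2: Z = R = 29.6 Ω
  L: Z = jωL = j·4574·0.0045 = 0 + j20.58 Ω
Step 3 — Parallel branch: R2 || L = 1/(1/R2 + 1/L) = 9.648 + j13.87 Ω.
Step 4 — Series with R1: Z_total = R1 + (R2 || L) = 53.85 + j13.87 Ω = 55.61∠14.4° Ω.
Step 5 — Source phasor: V = 12.9∠-121.3° V = -6.702 - j11.02 V.
Step 6 — Current: I = V / Z = -0.1662 - j0.1619 A = 0.232∠-135.7° A.
Step 7 — Complex power: S = V·I* = 2.898 + j0.7467 VA.
Step 8 — Real power: P = Re(S) = 2.898 W.
Step 9 — Reactive power: Q = Im(S) = 0.7467 VAR.
Step 10 — Apparent power: |S| = 2.993 VA.
Step 11 — Power factor: PF = P/|S| = 0.9684 (lagging).

(a) P = 2.898 W  (b) Q = 0.7467 VAR  (c) S = 2.993 VA  (d) PF = 0.9684 (lagging)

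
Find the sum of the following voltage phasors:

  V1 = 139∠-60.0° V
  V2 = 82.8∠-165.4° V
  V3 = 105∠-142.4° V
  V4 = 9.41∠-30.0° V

Step 1 — Convert each phasor to rectangular form:
  V1 = 139·(cos(-60.0°) + j·sin(-60.0°)) = 69.5 - j120.4 V
  V2 = 82.8·(cos(-165.4°) + j·sin(-165.4°)) = -80.13 - j20.87 V
  V3 = 105·(cos(-142.4°) + j·sin(-142.4°)) = -83.19 - j64.07 V
  V4 = 9.41·(cos(-30.0°) + j·sin(-30.0°)) = 8.149 - j4.705 V
Step 2 — Sum components: V_total = -85.67 - j210 V.
Step 3 — Convert to polar: |V_total| = 226.8 V, ∠V_total = -112.2°.

V_total = 226.8∠-112.2° V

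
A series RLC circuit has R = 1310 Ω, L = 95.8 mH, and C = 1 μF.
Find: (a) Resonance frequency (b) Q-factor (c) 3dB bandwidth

Step 1 — Resonance: ω₀ = 1/√(LC) = 1/√(0.0958·1e-06) = 3231 rad/s.
Step 2 — f₀ = ω₀/(2π) = 514.2 Hz.
Step 3 — Series Q: Q = ω₀L/R = 3231·0.0958/1310 = 0.2363.
Step 4 — Bandwidth: Δω = ω₀/Q = 1.367e+04 rad/s; BW = Δω/(2π) = 2176 Hz.

(a) f₀ = 514.2 Hz  (b) Q = 0.2363  (c) BW = 2176 Hz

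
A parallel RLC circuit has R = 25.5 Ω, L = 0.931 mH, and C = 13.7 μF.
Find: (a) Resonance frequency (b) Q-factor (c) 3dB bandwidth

Step 1 — Resonance: ω₀ = 1/√(LC) = 1/√(0.000931·1.37e-05) = 8855 rad/s.
Step 2 — f₀ = ω₀/(2π) = 1409 Hz.
Step 3 — Parallel Q: Q = R/(ω₀L) = 25.5/(8855·0.000931) = 3.093.
Step 4 — Bandwidth: Δω = ω₀/Q = 2862 rad/s; BW = Δω/(2π) = 455.6 Hz.

(a) f₀ = 1409 Hz  (b) Q = 3.093  (c) BW = 455.6 Hz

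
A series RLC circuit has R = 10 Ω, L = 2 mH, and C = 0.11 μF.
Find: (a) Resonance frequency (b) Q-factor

Step 1 — Resonance condition Im(Z)=0 gives ω₀ = 1/√(LC).
Step 2 — ω₀ = 1/√(0.002·1.1e-07) = 6.742e+04 rad/s.
Step 3 — f₀ = ω₀/(2π) = 1.073e+04 Hz.
Step 4 — Series Q: Q = ω₀L/R = 6.742e+04·0.002/10 = 13.48.

(a) f₀ = 1.073e+04 Hz  (b) Q = 13.48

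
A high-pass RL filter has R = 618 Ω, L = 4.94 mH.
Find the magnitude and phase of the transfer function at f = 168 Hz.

Step 1 — Angular frequency: ω = 2π·168 = 1056 rad/s.
Step 2 — Transfer function: H(jω) = jωL/(R + jωL).
Step 3 — Numerator jωL = j·5.215; denominator R + jωL = 618 + j5.215.
Step 4 — H = 7.119e-05 + j0.008437.
Step 5 — Magnitude: |H| = 0.008437 (-41.5 dB); phase: φ = 89.5°.

|H| = 0.008437 (-41.5 dB), φ = 89.5°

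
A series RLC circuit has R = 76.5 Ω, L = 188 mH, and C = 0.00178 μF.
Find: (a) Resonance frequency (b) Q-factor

Step 1 — Resonance condition Im(Z)=0 gives ω₀ = 1/√(LC).
Step 2 — ω₀ = 1/√(0.188·1.78e-09) = 5.467e+04 rad/s.
Step 3 — f₀ = ω₀/(2π) = 8700 Hz.
Step 4 — Series Q: Q = ω₀L/R = 5.467e+04·0.188/76.5 = 134.3.

(a) f₀ = 8700 Hz  (b) Q = 134.3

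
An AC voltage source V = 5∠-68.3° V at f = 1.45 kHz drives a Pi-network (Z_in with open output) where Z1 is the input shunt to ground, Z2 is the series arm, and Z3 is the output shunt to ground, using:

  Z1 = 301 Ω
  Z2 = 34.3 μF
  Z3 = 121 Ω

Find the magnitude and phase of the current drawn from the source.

Step 1 — Angular frequency: ω = 2π·f = 2π·1450 = 9111 rad/s.
Step 2 — Component impedances:
  Z1: Z = R = 301 Ω
  Z2: Z = 1/(jωC) = -j/(ω·C) = 0 - j3.2 Ω
  Z3: Z = R = 121 Ω
Step 3 — With open output, the series arm Z2 and the output shunt Z3 appear in series to ground: Z2 + Z3 = 121 - j3.2 Ω.
Step 4 — Parallel with input shunt Z1: Z_in = Z1 || (Z2 + Z3) = 86.32 - j1.628 Ω = 86.33∠-1.1° Ω.
Step 5 — Source phasor: V = 5∠-68.3° V = 1.849 - j4.646 V.
Step 6 — Ohm's law: I = V / Z_total = (1.849 - j4.646) / (86.32 - j1.628) = 0.02242 - j0.0534 A.
Step 7 — Convert to polar: |I| = 0.05792 A, ∠I = -67.2°.

I = 0.05792∠-67.2° A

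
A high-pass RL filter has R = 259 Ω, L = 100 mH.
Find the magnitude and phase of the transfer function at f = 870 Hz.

Step 1 — Angular frequency: ω = 2π·870 = 5466 rad/s.
Step 2 — Transfer function: H(jω) = jωL/(R + jωL).
Step 3 — Numerator jωL = j·546.6; denominator R + jωL = 259 + j546.6.
Step 4 — H = 0.8167 + j0.3869.
Step 5 — Magnitude: |H| = 0.9037 (-0.9 dB); phase: φ = 25.4°.

|H| = 0.9037 (-0.9 dB), φ = 25.4°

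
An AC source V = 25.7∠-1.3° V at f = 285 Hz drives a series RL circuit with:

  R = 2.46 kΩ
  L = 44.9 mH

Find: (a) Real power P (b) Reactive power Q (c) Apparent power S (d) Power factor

Step 1 — Angular frequency: ω = 2π·f = 2π·285 = 1791 rad/s.
Step 2 — Component impedances:
  R: Z = R = 2460 Ω
  L: Z = jωL = j·1791·0.0449 = 0 + j80.4 Ω
Step 3 — Series combination: Z_total = R + L = 2460 + j80.4 Ω = 2461∠1.9° Ω.
Step 4 — Source phasor: V = 25.7∠-1.3° V = 25.69 - j0.5831 V.
Step 5 — Current: I = V / Z = 0.01043 - j0.0005778 A = 0.01044∠-3.2° A.
Step 6 — Complex power: S = V·I* = 0.2682 + j0.008766 VA.
Step 7 — Real power: P = Re(S) = 0.2682 W.
Step 8 — Reactive power: Q = Im(S) = 0.008766 VAR.
Step 9 — Apparent power: |S| = 0.2683 VA.
Step 10 — Power factor: PF = P/|S| = 0.9995 (lagging).

(a) P = 0.2682 W  (b) Q = 0.008766 VAR  (c) S = 0.2683 VA  (d) PF = 0.9995 (lagging)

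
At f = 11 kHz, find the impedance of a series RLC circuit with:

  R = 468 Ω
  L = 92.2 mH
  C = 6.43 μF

Step 1 — Angular frequency: ω = 2π·f = 2π·1.1e+04 = 6.912e+04 rad/s.
Step 2 — Component impedances:
  R: Z = R = 468 Ω
  L: Z = jωL = j·6.912e+04·0.0922 = 0 + j6372 Ω
  C: Z = 1/(jωC) = -j/(ω·C) = 0 - j2.25 Ω
Step 3 — Series combination: Z_total = R + L + C = 468 + j6370 Ω = 6387∠85.8° Ω.

Z = 468 + j6370 Ω = 6387∠85.8° Ω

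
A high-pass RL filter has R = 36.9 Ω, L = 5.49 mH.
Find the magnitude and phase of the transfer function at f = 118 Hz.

Step 1 — Angular frequency: ω = 2π·118 = 741.4 rad/s.
Step 2 — Transfer function: H(jω) = jωL/(R + jωL).
Step 3 — Numerator jωL = j·4.07; denominator R + jωL = 36.9 + j4.07.
Step 4 — H = 0.01202 + j0.109.
Step 5 — Magnitude: |H| = 0.1096 (-19.2 dB); phase: φ = 83.7°.

|H| = 0.1096 (-19.2 dB), φ = 83.7°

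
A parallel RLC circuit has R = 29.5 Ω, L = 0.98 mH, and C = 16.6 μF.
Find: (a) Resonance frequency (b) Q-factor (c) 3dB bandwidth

Step 1 — Resonance: ω₀ = 1/√(LC) = 1/√(0.00098·1.66e-05) = 7840 rad/s.
Step 2 — f₀ = ω₀/(2π) = 1248 Hz.
Step 3 — Parallel Q: Q = R/(ω₀L) = 29.5/(7840·0.00098) = 3.839.
Step 4 — Bandwidth: Δω = ω₀/Q = 2042 rad/s; BW = Δω/(2π) = 325 Hz.

(a) f₀ = 1248 Hz  (b) Q = 3.839  (c) BW = 325 Hz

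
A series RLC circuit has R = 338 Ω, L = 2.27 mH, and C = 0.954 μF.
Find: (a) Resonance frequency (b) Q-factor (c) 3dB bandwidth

Step 1 — Resonance: ω₀ = 1/√(LC) = 1/√(0.00227·9.54e-07) = 2.149e+04 rad/s.
Step 2 — f₀ = ω₀/(2π) = 3420 Hz.
Step 3 — Series Q: Q = ω₀L/R = 2.149e+04·0.00227/338 = 0.1443.
Step 4 — Bandwidth: Δω = ω₀/Q = 1.489e+05 rad/s; BW = Δω/(2π) = 2.37e+04 Hz.

(a) f₀ = 3420 Hz  (b) Q = 0.1443  (c) BW = 2.37e+04 Hz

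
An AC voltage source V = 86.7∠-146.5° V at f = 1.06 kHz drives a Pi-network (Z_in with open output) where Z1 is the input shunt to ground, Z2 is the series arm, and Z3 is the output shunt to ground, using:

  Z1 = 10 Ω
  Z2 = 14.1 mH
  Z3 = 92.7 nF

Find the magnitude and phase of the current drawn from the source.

Step 1 — Angular frequency: ω = 2π·f = 2π·1060 = 6660 rad/s.
Step 2 — Component impedances:
  Z1: Z = R = 10 Ω
  Z2: Z = jωL = j·6660·0.0141 = 0 + j93.91 Ω
  Z3: Z = 1/(jωC) = -j/(ω·C) = 0 - j1620 Ω
Step 3 — With open output, the series arm Z2 and the output shunt Z3 appear in series to ground: Z2 + Z3 = 0 - j1526 Ω.
Step 4 — Parallel with input shunt Z1: Z_in = Z1 || (Z2 + Z3) = 10 - j0.06554 Ω = 10∠-0.4° Ω.
Step 5 — Source phasor: V = 86.7∠-146.5° V = -72.3 - j47.85 V.
Step 6 — Ohm's law: I = V / Z_total = (-72.3 - j47.85) / (10 - j0.06554) = -7.198 - j4.833 A.
Step 7 — Convert to polar: |I| = 8.67 A, ∠I = -146.1°.

I = 8.67∠-146.1° A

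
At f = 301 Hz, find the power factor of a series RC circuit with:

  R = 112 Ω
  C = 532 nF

Step 1 — Angular frequency: ω = 2π·f = 2π·301 = 1891 rad/s.
Step 2 — Component impedances:
  R: Z = R = 112 Ω
  C: Z = 1/(jωC) = -j/(ω·C) = 0 - j993.9 Ω
Step 3 — Series combination: Z_total = R + C = 112 - j993.9 Ω = 1000∠-83.6° Ω.
Step 4 — Power factor: PF = cos(φ) = Re(Z)/|Z| = 112/1000 = 0.112.
Step 5 — Type: Im(Z) = -993.9 ⇒ leading (phase φ = -83.6°).

PF = 0.112 (leading, φ = -83.6°)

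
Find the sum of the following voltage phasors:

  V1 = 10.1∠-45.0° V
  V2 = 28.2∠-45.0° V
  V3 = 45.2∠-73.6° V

Step 1 — Convert each phasor to rectangular form:
  V1 = 10.1·(cos(-45.0°) + j·sin(-45.0°)) = 7.142 - j7.142 V
  V2 = 28.2·(cos(-45.0°) + j·sin(-45.0°)) = 19.94 - j19.94 V
  V3 = 45.2·(cos(-73.6°) + j·sin(-73.6°)) = 12.76 - j43.36 V
Step 2 — Sum components: V_total = 39.84 - j70.44 V.
Step 3 — Convert to polar: |V_total| = 80.93 V, ∠V_total = -60.5°.

V_total = 80.93∠-60.5° V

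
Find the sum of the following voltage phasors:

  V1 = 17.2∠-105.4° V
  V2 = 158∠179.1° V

Step 1 — Convert each phasor to rectangular form:
  V1 = 17.2·(cos(-105.4°) + j·sin(-105.4°)) = -4.568 - j16.58 V
  V2 = 158·(cos(179.1°) + j·sin(179.1°)) = -158 + j2.482 V
Step 2 — Sum components: V_total = -162.5 - j14.1 V.
Step 3 — Convert to polar: |V_total| = 163.2 V, ∠V_total = -175.0°.

V_total = 163.2∠-175.0° V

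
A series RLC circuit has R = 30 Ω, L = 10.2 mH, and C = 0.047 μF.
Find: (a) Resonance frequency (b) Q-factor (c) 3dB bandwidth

Step 1 — Resonance: ω₀ = 1/√(LC) = 1/√(0.0102·4.7e-08) = 4.567e+04 rad/s.
Step 2 — f₀ = ω₀/(2π) = 7269 Hz.
Step 3 — Series Q: Q = ω₀L/R = 4.567e+04·0.0102/30 = 15.53.
Step 4 — Bandwidth: Δω = ω₀/Q = 2941 rad/s; BW = Δω/(2π) = 468.1 Hz.

(a) f₀ = 7269 Hz  (b) Q = 15.53  (c) BW = 468.1 Hz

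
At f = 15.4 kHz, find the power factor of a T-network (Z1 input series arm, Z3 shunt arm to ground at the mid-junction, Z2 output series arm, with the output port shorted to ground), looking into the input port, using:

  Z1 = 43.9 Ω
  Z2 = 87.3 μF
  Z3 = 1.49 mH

Step 1 — Angular frequency: ω = 2π·f = 2π·1.54e+04 = 9.676e+04 rad/s.
Step 2 — Component impedances:
  Z1: Z = R = 43.9 Ω
  Z2: Z = 1/(jωC) = -j/(ω·C) = 0 - j0.1184 Ω
  Z3: Z = jωL = j·9.676e+04·0.00149 = 0 + j144.2 Ω
Step 3 — With the output port shorted to ground, the output series arm Z2 runs from the junction to ground; the shunt arm Z3 also runs from the junction to ground. They appear in parallel: Z3 || Z2 = 0 - j0.1185 Ω.
Step 4 — Series with input arm Z1: Z_in = Z1 + (Z3 || Z2) = 43.9 - j0.1185 Ω = 43.9∠-0.2° Ω.
Step 5 — Power factor: PF = cos(φ) = Re(Z)/|Z| = 43.9/43.9 = 1.
Step 6 — Type: Im(Z) = -0.1185 ⇒ leading (phase φ = -0.2°).

PF = 1 (leading, φ = -0.2°)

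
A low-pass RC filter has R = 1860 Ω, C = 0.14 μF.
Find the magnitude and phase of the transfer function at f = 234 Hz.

Step 1 — Angular frequency: ω = 2π·234 = 1470 rad/s.
Step 2 — Transfer function: H(jω) = 1/(1 + jωRC).
Step 3 — Denominator: 1 + jωRC = 1 + j·1470·1860·1.4e-07 = 1 + j0.3829.
Step 4 — H = 0.8722 - j0.3339.
Step 5 — Magnitude: |H| = 0.9339 (-0.6 dB); phase: φ = -20.9°.

|H| = 0.9339 (-0.6 dB), φ = -20.9°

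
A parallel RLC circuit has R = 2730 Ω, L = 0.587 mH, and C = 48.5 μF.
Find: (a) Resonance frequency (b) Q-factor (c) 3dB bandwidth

Step 1 — Resonance: ω₀ = 1/√(LC) = 1/√(0.000587·4.85e-05) = 5927 rad/s.
Step 2 — f₀ = ω₀/(2π) = 943.3 Hz.
Step 3 — Parallel Q: Q = R/(ω₀L) = 2730/(5927·0.000587) = 784.7.
Step 4 — Bandwidth: Δω = ω₀/Q = 7.553 rad/s; BW = Δω/(2π) = 1.202 Hz.

(a) f₀ = 943.3 Hz  (b) Q = 784.7  (c) BW = 1.202 Hz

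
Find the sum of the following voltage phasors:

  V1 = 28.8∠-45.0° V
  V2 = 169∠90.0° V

Step 1 — Convert each phasor to rectangular form:
  V1 = 28.8·(cos(-45.0°) + j·sin(-45.0°)) = 20.36 - j20.36 V
  V2 = 169·(cos(90.0°) + j·sin(90.0°)) = 0 + j169 V
Step 2 — Sum components: V_total = 20.36 + j148.6 V.
Step 3 — Convert to polar: |V_total| = 150 V, ∠V_total = 82.2°.

V_total = 150∠82.2° V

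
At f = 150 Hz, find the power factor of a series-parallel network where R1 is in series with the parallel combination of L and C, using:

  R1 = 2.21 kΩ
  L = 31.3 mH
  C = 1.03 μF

Step 1 — Angular frequency: ω = 2π·f = 2π·150 = 942.5 rad/s.
Step 2 — Component impedances:
  R1: Z = R = 2210 Ω
  L: Z = jωL = j·942.5·0.0313 = 0 + j29.5 Ω
  C: Z = 1/(jωC) = -j/(ω·C) = 0 - j1030 Ω
Step 3 — Parallel branch: L || C = 1/(1/L + 1/C) = 0 + j30.37 Ω.
Step 4 — Series with R1: Z_total = R1 + (L || C) = 2210 + j30.37 Ω = 2210∠0.8° Ω.
Step 5 — Power factor: PF = cos(φ) = Re(Z)/|Z| = 2210/2210.2 = 0.9999.
Step 6 — Type: Im(Z) = 30.37 ⇒ lagging (phase φ = 0.8°).

PF = 0.9999 (lagging, φ = 0.8°)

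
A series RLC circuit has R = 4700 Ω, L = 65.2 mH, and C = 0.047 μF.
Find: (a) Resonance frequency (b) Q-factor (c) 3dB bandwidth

Step 1 — Resonance condition Im(Z)=0 gives ω₀ = 1/√(LC).
Step 2 — ω₀ = 1/√(0.0652·4.7e-08) = 1.806e+04 rad/s.
Step 3 — f₀ = ω₀/(2π) = 2875 Hz.
Step 4 — Series Q: Q = ω₀L/R = 1.806e+04·0.0652/4700 = 0.2506.
Step 5 — 3dB bandwidth: Δω = ω₀/Q = 7.209e+04 rad/s; BW = Δω/(2π) = 1.147e+04 Hz.

(a) f₀ = 2875 Hz  (b) Q = 0.2506  (c) BW = 1.147e+04 Hz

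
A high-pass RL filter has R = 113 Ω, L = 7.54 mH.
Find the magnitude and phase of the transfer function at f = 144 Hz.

Step 1 — Angular frequency: ω = 2π·144 = 904.8 rad/s.
Step 2 — Transfer function: H(jω) = jωL/(R + jωL).
Step 3 — Numerator jωL = j·6.822; denominator R + jωL = 113 + j6.822.
Step 4 — H = 0.003632 + j0.06015.
Step 5 — Magnitude: |H| = 0.06026 (-24.4 dB); phase: φ = 86.5°.

|H| = 0.06026 (-24.4 dB), φ = 86.5°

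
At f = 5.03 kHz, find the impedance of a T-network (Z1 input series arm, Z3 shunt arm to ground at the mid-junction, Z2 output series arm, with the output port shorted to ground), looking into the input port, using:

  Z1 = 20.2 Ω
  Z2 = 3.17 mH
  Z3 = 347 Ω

Step 1 — Angular frequency: ω = 2π·f = 2π·5030 = 3.16e+04 rad/s.
Step 2 — Component impedances:
  Z1: Z = R = 20.2 Ω
  Z2: Z = jωL = j·3.16e+04·0.00317 = 0 + j100.2 Ω
  Z3: Z = R = 347 Ω
Step 3 — With the output port shorted to ground, the output series arm Z2 runs from the junction to ground; the shunt arm Z3 also runs from the junction to ground. They appear in parallel: Z3 || Z2 = 26.7 + j92.48 Ω.
Step 4 — Series with input arm Z1: Z_in = Z1 + (Z3 || Z2) = 46.9 + j92.48 Ω = 103.7∠63.1° Ω.

Z = 46.9 + j92.48 Ω = 103.7∠63.1° Ω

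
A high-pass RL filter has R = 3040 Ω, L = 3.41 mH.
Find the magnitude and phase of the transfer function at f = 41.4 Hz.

Step 1 — Angular frequency: ω = 2π·41.4 = 260.1 rad/s.
Step 2 — Transfer function: H(jω) = jωL/(R + jωL).
Step 3 — Numerator jωL = j·0.887; denominator R + jωL = 3040 + j0.887.
Step 4 — H = 8.514e-08 + j0.0002918.
Step 5 — Magnitude: |H| = 0.0002918 (-70.7 dB); phase: φ = 90.0°.

|H| = 0.0002918 (-70.7 dB), φ = 90.0°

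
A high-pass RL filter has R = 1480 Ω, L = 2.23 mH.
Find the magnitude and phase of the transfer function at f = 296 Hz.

Step 1 — Angular frequency: ω = 2π·296 = 1860 rad/s.
Step 2 — Transfer function: H(jω) = jωL/(R + jωL).
Step 3 — Numerator jωL = j·4.147; denominator R + jωL = 1480 + j4.147.
Step 4 — H = 7.853e-06 + j0.002802.
Step 5 — Magnitude: |H| = 0.002802 (-51.0 dB); phase: φ = 89.8°.

|H| = 0.002802 (-51.0 dB), φ = 89.8°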